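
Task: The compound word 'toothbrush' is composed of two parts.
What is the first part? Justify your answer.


Split 'toothbrush' into 'tooth' + 'brush'. The first part is 'tooth'.

tooth


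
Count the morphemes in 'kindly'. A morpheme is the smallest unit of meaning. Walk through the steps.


Decomposition: kind (root) + -ly (suffix) = 2 morpheme(s)

2 morphemes


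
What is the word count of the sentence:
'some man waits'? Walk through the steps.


Split into words: some | man | waits = 3 words.

3


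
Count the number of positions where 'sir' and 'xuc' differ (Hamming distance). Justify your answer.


Alignment:
Position 1: 's' vs 'x' = DIFFER
Position 2: 'i' vs 'u' = DIFFER
Position 3: 'r' vs 'c' = DIFFER
Total differences: 3

3


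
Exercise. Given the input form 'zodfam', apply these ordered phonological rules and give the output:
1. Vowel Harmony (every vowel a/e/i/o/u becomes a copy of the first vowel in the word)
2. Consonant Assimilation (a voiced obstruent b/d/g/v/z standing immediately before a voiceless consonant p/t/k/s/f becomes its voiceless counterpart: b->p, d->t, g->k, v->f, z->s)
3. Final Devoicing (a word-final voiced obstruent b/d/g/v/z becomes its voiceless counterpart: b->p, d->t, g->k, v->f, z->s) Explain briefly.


Starting form: 'zodfam'
Rule 1: Vowel Harmony: all vowels become 'o' (matching first vowel). 'zodfam' -> 'zodfom'
Rule 2: Consonant Assimilation: voiced obstruent before voiceless consonant becomes voiceless ('df' -> 'tf'). 'zodfom' -> 'zotfom'
Rule 3: Final Devoicing: final consonant 'm' is not one of the voiced obstruents b/d/g/v/z. No change.
Final form: 'zotfom'

zotfom


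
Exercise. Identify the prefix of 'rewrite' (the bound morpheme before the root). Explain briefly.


The word 'rewrite' = 're' (prefix) + 'write' (root). The prefix is 're'.

re


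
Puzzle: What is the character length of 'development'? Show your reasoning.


Spell out 'development' and number each letter: d(1), e(2), v(3), e(4), l(5), o(6), p(7), m(8), e(9), n(10), t(11). Total: 11 letters.

11


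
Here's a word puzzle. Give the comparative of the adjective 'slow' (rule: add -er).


Apply comparative formation (add -er): 'slow' -> 'slower'.

slower


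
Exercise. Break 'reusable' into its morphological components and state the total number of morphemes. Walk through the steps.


Step 1: Identify prefix: 're' (meaning: again)
Step 2: Identify root: 'use'
Step 3: Identify suffix(es): 'able'
Decomposition: re- (prefix: again) + use (root) + -able (suffix: capable of)
Total morphemes: 3

3 morphemes (re- (prefix: again) + use (root) + -able (suffix: capable of))


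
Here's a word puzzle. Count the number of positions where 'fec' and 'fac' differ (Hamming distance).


Alignment:
Position 1: 'f' vs 'f' = match
Position 2: 'e' vs 'a' = DIFFER
Position 3: 'c' vs 'c' = match
Total differences: 1

1


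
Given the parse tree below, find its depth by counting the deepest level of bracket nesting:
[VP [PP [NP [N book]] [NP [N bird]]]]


Count bracket nesting levels:
'[' at pos 0: depth = 1
'[' at pos 4: depth = 2
'[' at pos 8: depth = 3
'[' at pos 12: depth = 4
'[' at pos 22: depth = 3
'[' at pos 26: depth = 4
Maximum depth reached: 4

4


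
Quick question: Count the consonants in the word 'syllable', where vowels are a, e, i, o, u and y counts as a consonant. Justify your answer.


Consonants in 'syllable': s, y, l, l, b, l = 6 consonants.

6


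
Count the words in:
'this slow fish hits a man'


Split into words: this | slow | fish | hits | a | man = 6 words.

6


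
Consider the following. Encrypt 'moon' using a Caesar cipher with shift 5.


Shift each letter by 5: m -> r, o -> t, o -> t, n -> s. Result: 'rtts'.

rtts


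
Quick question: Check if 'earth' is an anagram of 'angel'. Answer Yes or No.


Sorted letters of 'earth': 'aehrt'
Sorted letters of 'angel': 'aegln'
They do not match.

No


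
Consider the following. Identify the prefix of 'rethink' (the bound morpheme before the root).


The word 'rethink' = 're' (prefix) + 'think' (root). The prefix is 're'.

re


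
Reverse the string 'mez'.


Reverse 'mez' character by character: 'zem'.

zem


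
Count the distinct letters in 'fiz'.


Unique letters in 'fiz': {f, i, z} = 3 distinct letters.

3


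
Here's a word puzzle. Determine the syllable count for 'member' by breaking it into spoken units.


Break 'member' into syllables: mem-ber -> mem | ber = 2 syllables

2 syllables


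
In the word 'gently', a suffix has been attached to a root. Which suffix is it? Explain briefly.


The word 'gently' = 'gentle' (root) + '-ly' (suffix). The suffix is '-ly'.

ly


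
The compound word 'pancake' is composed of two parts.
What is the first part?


Split 'pancake' into 'pan' + 'cake'. The first part is 'pan'.

pan


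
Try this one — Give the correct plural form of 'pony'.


Apply rule: Change -y to -ies (consonant + y). 'pony' becomes 'ponies'.

ponies


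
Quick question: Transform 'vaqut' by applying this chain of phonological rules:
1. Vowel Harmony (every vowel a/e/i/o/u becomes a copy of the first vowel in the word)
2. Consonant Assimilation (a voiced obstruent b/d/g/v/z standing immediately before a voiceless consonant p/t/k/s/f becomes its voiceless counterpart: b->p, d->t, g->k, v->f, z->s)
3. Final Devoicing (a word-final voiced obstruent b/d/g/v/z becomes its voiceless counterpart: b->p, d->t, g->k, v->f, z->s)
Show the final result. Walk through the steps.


Starting form: 'vaqut'
Rule 1: Vowel Harmony: all vowels become 'a' (matching first vowel). 'vaqut' -> 'vaqat'
Rule 2: Consonant Assimilation: no voiced obstruent (b/d/g/v/z) stands immediately before a voiceless consonant (p/t/k/s/f). No change.
Rule 3: Final Devoicing: final consonant 't' is not one of the voiced obstruents b/d/g/v/z. No change.
Final form: 'vaqat'

vaqat


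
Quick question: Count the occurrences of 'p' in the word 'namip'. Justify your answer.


Letter 'p' in 'namip': found at position(s) 5 = 1 occurrence(s).

1


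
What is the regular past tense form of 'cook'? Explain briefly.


Apply rule: Add -ed. 'cook' becomes 'cooked'.

cooked


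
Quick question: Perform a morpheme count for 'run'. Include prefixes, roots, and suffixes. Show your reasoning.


Decomposition: run (free morpheme) = 1 morpheme(s)

1 morphemes


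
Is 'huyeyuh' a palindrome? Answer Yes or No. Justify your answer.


Forward: 'huyeyuh'
Reversed: 'huyeyuh'
They are identical.

Yes


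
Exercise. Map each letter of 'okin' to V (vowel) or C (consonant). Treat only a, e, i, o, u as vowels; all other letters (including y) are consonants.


Letter mapping: o = V, k = C, i = V, n = C.

VCVC


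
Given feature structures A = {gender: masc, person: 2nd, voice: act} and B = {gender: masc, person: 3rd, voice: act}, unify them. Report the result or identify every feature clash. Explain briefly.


Compare features:
gender: A=masc vs B=masc -> unified: masc
person: A=2nd vs B=3rd -> CLASH
voice: A=act vs B=act -> unified: act
Clash detected on feature 'person' (2nd vs 3rd); unification fails.

CLASH on 'person' (2nd vs 3rd)


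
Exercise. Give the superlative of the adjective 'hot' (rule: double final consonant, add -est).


Apply superlative formation (double final consonant, add -est): 'hot' -> 'hottest'.

hottest


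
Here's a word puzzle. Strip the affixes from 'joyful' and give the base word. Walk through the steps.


Remove suffix '-ful' from 'joyful' to get root 'joy'.

joy


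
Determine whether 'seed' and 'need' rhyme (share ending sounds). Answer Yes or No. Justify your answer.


Rime (stressed vowel + following sounds) of 'seed': -eed = /iːd/
Rime of 'need': -eed = /iːd/
/iːd/ and /iːd/ are the same ending sound, so the words rhyme.

Yes


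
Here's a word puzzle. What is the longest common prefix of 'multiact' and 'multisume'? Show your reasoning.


Compare from the start: 5 characters match: 'multi'. Mismatch at position 6: 'a' vs 's'.

multi


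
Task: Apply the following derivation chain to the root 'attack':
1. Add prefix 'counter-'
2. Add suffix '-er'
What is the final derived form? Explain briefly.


Step 1: Add prefix 'counter-' to 'attack' = 'counterattack'
Step 2: Add suffix '-er' to 'counterattack' = 'counterattacker'

counterattacker


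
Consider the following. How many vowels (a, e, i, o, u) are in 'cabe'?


Vowels in 'cabe': a, e = 2 vowels.

2


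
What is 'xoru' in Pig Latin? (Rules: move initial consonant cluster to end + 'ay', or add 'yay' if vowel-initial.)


'xoru': move consonant cluster 'x' to end and add 'ay': 'oruxay'.

oruxay


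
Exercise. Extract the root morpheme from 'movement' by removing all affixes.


Remove suffix '-ment' from 'movement' to get root 'move'.

move


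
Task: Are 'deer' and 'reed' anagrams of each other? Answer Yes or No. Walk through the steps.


Sorted letters of 'deer': 'deer'
Sorted letters of 'reed': 'deer'
They match.

Yes


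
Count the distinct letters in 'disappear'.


Unique letters in 'disappear': {a, d, e, i, p, r, s} = 7 distinct letters.

7


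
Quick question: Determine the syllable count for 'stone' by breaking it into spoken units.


Break 'stone' into syllables: stone -> stone = 1 syllable

1 syllable


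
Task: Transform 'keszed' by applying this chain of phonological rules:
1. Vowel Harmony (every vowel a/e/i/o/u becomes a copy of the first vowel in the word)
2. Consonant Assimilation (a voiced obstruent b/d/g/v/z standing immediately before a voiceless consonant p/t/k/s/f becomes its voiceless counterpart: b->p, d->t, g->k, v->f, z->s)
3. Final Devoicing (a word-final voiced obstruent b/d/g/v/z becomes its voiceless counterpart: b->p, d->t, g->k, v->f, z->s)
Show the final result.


Starting form: 'keszed'
Rule 1: Vowel Harmony: all vowels already match. No change.
Rule 2: Consonant Assimilation: no voiced obstruent (b/d/g/v/z) stands immediately before a voiceless consonant (p/t/k/s/f). No change.
Rule 3: Final Devoicing: word-final voiced obstruent 'd' becomes voiceless 't'. 'keszed' -> 'keszet'
Final form: 'keszet'

keszet


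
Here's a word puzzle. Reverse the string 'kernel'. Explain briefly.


Reverse 'kernel' character by character: 'lenrek'.

lenrek


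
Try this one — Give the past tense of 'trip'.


Apply rule: Double final consonant and add -ed. 'trip' becomes 'tripped'.

tripped


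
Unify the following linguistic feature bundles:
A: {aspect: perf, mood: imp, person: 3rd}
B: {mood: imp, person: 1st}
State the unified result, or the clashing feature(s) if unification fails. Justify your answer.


Compare features:
aspect: A=perf vs B=_ -> unified: perf
mood: A=imp vs B=imp -> unified: imp
person: A=3rd vs B=1st -> CLASH
Clash detected on feature 'person' (3rd vs 1st); unification fails.

CLASH on 'person' (3rd vs 1st)


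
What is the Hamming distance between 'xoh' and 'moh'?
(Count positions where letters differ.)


Alignment:
Position 1: 'x' vs 'm' = DIFFER
Position 2: 'o' vs 'o' = match
Position 3: 'h' vs 'h' = match
Total differences: 1

1


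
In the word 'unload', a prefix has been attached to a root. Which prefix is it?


The word 'unload' = 'un' (prefix) + 'load' (root). The prefix is 'un'.

un


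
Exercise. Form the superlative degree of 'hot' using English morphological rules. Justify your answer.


Apply superlative formation (double final consonant, add -est): 'hot' -> 'hottest'.

hottest


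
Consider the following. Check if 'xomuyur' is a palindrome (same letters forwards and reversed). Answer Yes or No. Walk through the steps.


Forward: 'xomuyur'
Reversed: 'ruyumox'
They differ.

No


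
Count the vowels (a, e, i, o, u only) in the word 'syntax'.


Vowels in 'syntax': a = 1 vowels.

1


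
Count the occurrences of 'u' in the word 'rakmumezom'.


Letter 'u' in 'rakmumezom': found at position(s) 5 = 1 occurrence(s).

1


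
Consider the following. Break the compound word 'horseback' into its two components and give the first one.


Split 'horseback' into 'horse' + 'back'. The first part is 'horse'.

horse


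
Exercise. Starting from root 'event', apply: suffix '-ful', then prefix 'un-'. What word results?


Step 1: Add suffix '-ful' to 'event' = 'eventful'
Step 2: Add prefix 'un-' to 'eventful' = 'uneventful'

uneventful


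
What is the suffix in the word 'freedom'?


The word 'freedom' = 'free' (root) + '-dom' (suffix). The suffix is '-dom'.

dom


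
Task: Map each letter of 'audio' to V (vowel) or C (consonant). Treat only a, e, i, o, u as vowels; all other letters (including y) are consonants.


Letter mapping: a = V, u = V, d = C, i = V, o = V.

VVCVV


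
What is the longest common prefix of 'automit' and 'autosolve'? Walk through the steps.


Compare from the start: 4 characters match: 'auto'. Mismatch at position 5: 'm' vs 's'.

auto


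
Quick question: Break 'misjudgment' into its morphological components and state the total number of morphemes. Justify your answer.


Step 1: Identify prefix: 'mis' (meaning: wrongly)
Step 2: Identify root: 'judge'
Step 3: Identify suffix(es): 'ment'
Decomposition: mis- (prefix: wrongly) + judge (root) + -ment (suffix: action/result)
Total morphemes: 3

3 morphemes (mis- (prefix: wrongly) + judge (root) + -ment (suffix: action/result))


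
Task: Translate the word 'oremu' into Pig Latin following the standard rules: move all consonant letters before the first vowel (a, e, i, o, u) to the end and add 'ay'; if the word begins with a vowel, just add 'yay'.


'oremu' starts with a vowel, so add 'yay': 'oremuyay'.

oremuyay


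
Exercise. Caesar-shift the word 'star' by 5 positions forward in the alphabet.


Shift each letter by 5: s -> x, t -> y, a -> f, r -> w. Result: 'xyfw'.

xyfw


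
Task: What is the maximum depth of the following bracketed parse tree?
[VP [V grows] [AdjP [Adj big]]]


Count bracket nesting levels:
'[' at pos 0: depth = 1
'[' at pos 4: depth = 2
'[' at pos 14: depth = 2
'[' at pos 20: depth = 3
Maximum depth reached: 3

3


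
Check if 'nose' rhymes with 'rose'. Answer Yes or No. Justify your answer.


Rime (stressed vowel + following sounds) of 'nose': -ose = /oʊz/
Rime of 'rose': -ose = /oʊz/
/oʊz/ and /oʊz/ are the same ending sound, so the words rhyme.

Yes


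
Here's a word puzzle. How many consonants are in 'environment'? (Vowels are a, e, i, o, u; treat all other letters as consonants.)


Consonants in 'environment': n, v, r, n, m, n, t = 7 consonants.

7


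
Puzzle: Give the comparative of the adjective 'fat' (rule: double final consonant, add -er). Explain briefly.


Apply comparative formation (double final consonant, add -er): 'fat' -> 'fatter'.

fatter


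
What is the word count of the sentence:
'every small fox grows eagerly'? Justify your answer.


Split into words: every | small | fox | grows | eagerly = 5 words.

5


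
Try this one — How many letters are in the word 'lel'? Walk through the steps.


Spell out 'lel' and number each letter: l(1), e(2), l(3). Total: 3 letters.

3


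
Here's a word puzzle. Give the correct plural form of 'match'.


Apply rule: Add -es (sibilant/fricative ending). 'match' becomes 'matches'.

matches


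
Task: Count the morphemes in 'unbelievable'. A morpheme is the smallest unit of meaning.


Decomposition: un- (prefix) + believe (root) + -able (suffix) = 3 morpheme(s)

3 morphemes


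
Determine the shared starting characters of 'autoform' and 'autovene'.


Compare from the start: 4 characters match: 'auto'. Mismatch at position 5: 'f' vs 'v'.

auto


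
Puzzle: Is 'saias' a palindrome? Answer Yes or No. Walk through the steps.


Forward: 'saias'
Reversed: 'saias'
They are identical.

Yes


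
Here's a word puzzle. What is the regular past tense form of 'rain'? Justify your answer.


Apply rule: Add -ed. 'rain' becomes 'rained'.

rained


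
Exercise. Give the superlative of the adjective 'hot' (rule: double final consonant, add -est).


Apply superlative formation (double final consonant, add -est): 'hot' -> 'hottest'.

hottest


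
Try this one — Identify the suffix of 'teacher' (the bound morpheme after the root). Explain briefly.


The word 'teacher' = 'teach' (root) + '-er' (suffix). The suffix is '-er'.

er


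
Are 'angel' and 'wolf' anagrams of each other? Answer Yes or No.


Sorted letters of 'angel': 'aegln'
Sorted letters of 'wolf': 'flow'
They do not match.

No


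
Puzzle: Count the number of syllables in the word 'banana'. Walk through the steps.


Break 'banana' into syllables: ba-na-na -> ba | na | na = 3 syllables

3 syllables


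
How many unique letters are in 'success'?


Unique letters in 'success': {c, e, s, u} = 4 distinct letters.

4


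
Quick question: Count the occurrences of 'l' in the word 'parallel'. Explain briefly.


Letter 'l' in 'parallel': found at position(s) 5, 6, 8 = 3 occurrence(s).

3


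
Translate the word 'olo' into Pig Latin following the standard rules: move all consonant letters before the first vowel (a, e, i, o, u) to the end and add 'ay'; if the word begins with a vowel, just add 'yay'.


'olo' starts with a vowel, so add 'yay': 'oloyay'.

oloyay


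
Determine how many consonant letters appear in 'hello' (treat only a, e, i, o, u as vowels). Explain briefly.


Consonants in 'hello': h, l, l = 3 consonants.

3


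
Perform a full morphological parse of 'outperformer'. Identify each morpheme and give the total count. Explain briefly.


Step 1: Identify prefix: 'out' (meaning: surpass)
Step 2: Identify root: 'perform'
Step 3: Identify suffix(es): 'er'
Decomposition: out- (prefix: surpass) + perform (root) + -er (suffix: one who)
Total morphemes: 3

3 morphemes (out- (prefix: surpass) + perform (root) + -er (suffix: one who))


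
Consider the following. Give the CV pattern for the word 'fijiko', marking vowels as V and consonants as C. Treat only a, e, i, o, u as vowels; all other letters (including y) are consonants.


Letter mapping: f = C, i = V, j = C, i = V, k = C, o = V.

CVCVCV


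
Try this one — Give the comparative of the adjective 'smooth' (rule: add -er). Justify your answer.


Apply comparative formation (add -er): 'smooth' -> 'smoother'.

smoother


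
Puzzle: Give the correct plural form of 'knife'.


Apply rule: Change -fe to -ves. 'knife' becomes 'knives'.

knives


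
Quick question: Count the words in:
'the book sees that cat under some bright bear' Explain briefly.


Split into words: the | book | sees | that | cat | under | some | bright | bear = 9 words.

9


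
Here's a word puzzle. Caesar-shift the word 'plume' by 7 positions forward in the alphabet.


Shift each letter by 7: p -> w, l -> s, u -> b, m -> t, e -> l. Result: 'wsbtl'.

wsbtl


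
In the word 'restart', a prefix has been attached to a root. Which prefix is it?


The word 'restart' = 're' (prefix) + 'start' (root). The prefix is 're'.

re


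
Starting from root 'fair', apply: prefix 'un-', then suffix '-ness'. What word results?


Step 1: Add prefix 'un-' to 'fair' = 'unfair'
Step 2: Add suffix '-ness' to 'unfair' = 'unfairness'

unfairness


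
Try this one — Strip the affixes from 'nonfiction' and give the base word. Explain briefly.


Remove prefix 'non' from 'nonfiction' to get root 'fiction'.

fiction


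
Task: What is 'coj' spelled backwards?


Reverse 'coj' character by character: 'joc'.

joc


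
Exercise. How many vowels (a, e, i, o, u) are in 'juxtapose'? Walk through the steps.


Vowels in 'juxtapose': u, a, o, e = 4 vowels.

4


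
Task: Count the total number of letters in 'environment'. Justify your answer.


Spell out 'environment' and number each letter: e(1), n(2), v(3), i(4), r(5), o(6), n(7), m(8), e(9), n(10), t(11). Total: 11 letters.

11


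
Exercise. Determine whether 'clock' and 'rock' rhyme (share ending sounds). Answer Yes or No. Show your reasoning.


Rime (stressed vowel + following sounds) of 'clock': -ock = /ɒk/
Rime of 'rock': -ock = /ɒk/
/ɒk/ and /ɒk/ are the same ending sound, so the words rhyme.

Yes


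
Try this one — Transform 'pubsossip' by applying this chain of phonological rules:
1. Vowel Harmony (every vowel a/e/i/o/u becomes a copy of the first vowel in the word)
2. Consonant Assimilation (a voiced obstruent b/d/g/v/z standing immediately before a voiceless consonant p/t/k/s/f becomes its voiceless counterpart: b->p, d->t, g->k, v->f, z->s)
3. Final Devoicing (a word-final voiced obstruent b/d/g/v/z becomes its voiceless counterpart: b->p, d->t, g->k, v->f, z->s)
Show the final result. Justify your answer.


Starting form: 'pubsossip'
Rule 1: Vowel Harmony: all vowels become 'u' (matching first vowel). 'pubsossip' -> 'pubsussup'
Rule 2: Consonant Assimilation: voiced obstruent before voiceless consonant becomes voiceless ('bs' -> 'ps'). 'pubsussup' -> 'pupsussup'
Rule 3: Final Devoicing: final consonant 'p' is not one of the voiced obstruents b/d/g/v/z. No change.
Final form: 'pupsussup'

pupsussup


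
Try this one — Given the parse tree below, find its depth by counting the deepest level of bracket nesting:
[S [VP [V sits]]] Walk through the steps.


Count bracket nesting levels:
'[' at pos 0: depth = 1
'[' at pos 3: depth = 2
'[' at pos 7: depth = 3
Maximum depth reached: 3

3


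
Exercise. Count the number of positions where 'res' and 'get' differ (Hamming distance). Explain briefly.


Alignment:
Position 1: 'r' vs 'g' = DIFFER
Position 2: 'e' vs 'e' = match
Position 3: 's' vs 't' = DIFFER
Total differences: 2

2


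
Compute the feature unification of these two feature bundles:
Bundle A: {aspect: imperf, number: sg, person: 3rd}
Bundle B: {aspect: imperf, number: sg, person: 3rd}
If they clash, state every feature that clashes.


Compare features:
aspect: A=imperf vs B=imperf -> unified: imperf
number: A=sg vs B=sg -> unified: sg
person: A=3rd vs B=3rd -> unified: 3rd
No clashes found.

Unified: {aspect: imperf, number: sg, person: 3rd}


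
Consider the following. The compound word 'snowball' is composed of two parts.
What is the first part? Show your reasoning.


Split 'snowball' into 'snow' + 'ball'. The first part is 'snow'.

snow


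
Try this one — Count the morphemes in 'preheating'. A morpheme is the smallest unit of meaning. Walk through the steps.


Decomposition: pre- (prefix) + heat (root) + -ing (suffix) = 3 morpheme(s)

3 morphemes


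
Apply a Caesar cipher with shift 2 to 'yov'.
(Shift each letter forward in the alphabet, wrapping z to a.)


Shift each letter by 2: y -> a, o -> q, v -> x. Result: 'aqx'.

aqx


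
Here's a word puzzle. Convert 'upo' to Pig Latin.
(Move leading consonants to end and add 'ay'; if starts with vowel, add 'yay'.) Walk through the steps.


'upo' starts with a vowel, so add 'yay': 'upoyay'.

upoyay


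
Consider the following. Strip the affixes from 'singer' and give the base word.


Remove suffix '-er' from 'singer' to get root 'sing'.

sing


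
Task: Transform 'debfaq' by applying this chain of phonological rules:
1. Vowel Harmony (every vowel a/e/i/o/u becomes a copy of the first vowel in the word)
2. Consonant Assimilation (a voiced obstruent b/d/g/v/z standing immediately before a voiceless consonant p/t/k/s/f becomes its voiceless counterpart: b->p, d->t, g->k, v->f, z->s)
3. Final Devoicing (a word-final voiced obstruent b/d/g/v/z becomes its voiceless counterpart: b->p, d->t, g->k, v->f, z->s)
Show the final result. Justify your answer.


Starting form: 'debfaq'
Rule 1: Vowel Harmony: all vowels become 'e' (matching first vowel). 'debfaq' -> 'debfeq'
Rule 2: Consonant Assimilation: voiced obstruent before voiceless consonant becomes voiceless ('bf' -> 'pf'). 'debfeq' -> 'depfeq'
Rule 3: Final Devoicing: final consonant 'q' is not one of the voiced obstruents b/d/g/v/z. No change.
Final form: 'depfeq'

depfeq


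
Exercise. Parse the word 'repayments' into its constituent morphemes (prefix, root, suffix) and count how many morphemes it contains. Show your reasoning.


Step 1: Identify prefix: 're' (meaning: again)
Step 2: Identify root: 'pay'
Step 3: Identify suffix(es): 'ment, s'
Decomposition: re- (prefix: again) + pay (root) + -ment (suffix: action/result) + -s (plural)
Total morphemes: 4

4 morphemes (re- (prefix: again) + pay (root) + -ment (suffix: action/result) + -s (plural))


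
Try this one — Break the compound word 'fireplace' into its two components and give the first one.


Split 'fireplace' into 'fire' + 'place'. The first part is 'fire'.

fire


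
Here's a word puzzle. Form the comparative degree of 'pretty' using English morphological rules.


Apply comparative formation (consonant + y: change y to i, add -er): 'pretty' -> 'prettier'.

prettier


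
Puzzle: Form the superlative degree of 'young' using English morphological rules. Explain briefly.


Apply superlative formation (add -est): 'young' -> 'youngest'.

youngest


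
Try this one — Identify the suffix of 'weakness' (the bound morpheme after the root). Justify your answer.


The word 'weakness' = 'weak' (root) + '-ness' (suffix). The suffix is '-ness'.

ness


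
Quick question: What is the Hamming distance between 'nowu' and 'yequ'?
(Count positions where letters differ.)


Alignment:
Position 1: 'n' vs 'y' = DIFFER
Position 2: 'o' vs 'e' = DIFFER
Position 3: 'w' vs 'q' = DIFFER
Position 4: 'u' vs 'u' = match
Total differences: 3

3


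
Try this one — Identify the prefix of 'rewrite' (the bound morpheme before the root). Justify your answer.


The word 'rewrite' = 're' (prefix) + 'write' (root). The prefix is 're'.

re


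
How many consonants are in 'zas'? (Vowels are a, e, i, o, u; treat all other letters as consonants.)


Consonants in 'zas': z, s = 2 consonants.

2


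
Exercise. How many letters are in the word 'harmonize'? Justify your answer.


Spell out 'harmonize' and number each letter: h(1), a(2), r(3), m(4), o(5), n(6), i(7), z(8), e(9). Total: 9 letters.

9


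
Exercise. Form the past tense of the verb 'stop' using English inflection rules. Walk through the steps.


Apply rule: Double final consonant and add -ed. 'stop' becomes 'stopped'.

stopped


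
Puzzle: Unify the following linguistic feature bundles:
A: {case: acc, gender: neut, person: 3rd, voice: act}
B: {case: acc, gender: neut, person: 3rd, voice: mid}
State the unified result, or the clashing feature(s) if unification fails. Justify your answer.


Compare features:
case: A=acc vs B=acc -> unified: acc
gender: A=neut vs B=neut -> unified: neut
person: A=3rd vs B=3rd -> unified: 3rd
voice: A=act vs B=mid -> CLASH
Clash detected on feature 'voice' (act vs mid); unification fails.

CLASH on 'voice' (act vs mid)


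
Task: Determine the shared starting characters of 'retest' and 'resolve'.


Compare from the start: 2 characters match: 're'. Mismatch at position 3: 't' vs 's'.

re


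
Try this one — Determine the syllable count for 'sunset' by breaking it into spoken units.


Break 'sunset' into syllables: sun-set -> sun | set = 2 syllables

2 syllables


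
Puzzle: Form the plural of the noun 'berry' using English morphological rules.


Apply rule: Change -y to -ies (consonant + y). 'berry' becomes 'berries'.

berries


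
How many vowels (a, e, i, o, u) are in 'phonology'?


Vowels in 'phonology': o, o, o = 3 vowels.

3


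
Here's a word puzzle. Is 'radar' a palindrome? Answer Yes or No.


Forward: 'radar'
Reversed: 'radar'
They are identical.

Yes


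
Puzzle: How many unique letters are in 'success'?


Unique letters in 'success': {c, e, s, u} = 4 distinct letters.

4


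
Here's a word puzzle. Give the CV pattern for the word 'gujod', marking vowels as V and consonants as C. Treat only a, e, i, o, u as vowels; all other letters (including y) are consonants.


Letter mapping: g = C, u = V, j = C, o = V, d = C.

CVCVC


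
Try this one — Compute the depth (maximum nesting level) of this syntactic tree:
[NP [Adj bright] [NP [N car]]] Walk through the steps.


Count bracket nesting levels:
'[' at pos 0: depth = 1
'[' at pos 4: depth = 2
'[' at pos 17: depth = 2
'[' at pos 21: depth = 3
Maximum depth reached: 3

3


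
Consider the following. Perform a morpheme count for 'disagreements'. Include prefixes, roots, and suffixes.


Decomposition: dis- (prefix) + agree (root) + -ment (suffix) + -s (plural) = 4 morpheme(s)

4 morphemes


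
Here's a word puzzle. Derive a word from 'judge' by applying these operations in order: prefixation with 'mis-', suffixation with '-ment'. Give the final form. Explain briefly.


Step 1: Add prefix 'mis-' to 'judge' = 'misjudge'
Step 2: Add suffix '-ment' to 'misjudge' = 'misjudgment'

misjudgment


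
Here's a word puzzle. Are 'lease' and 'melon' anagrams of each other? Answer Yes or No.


Sorted letters of 'lease': 'aeels'
Sorted letters of 'melon': 'elmno'
They do not match.

No


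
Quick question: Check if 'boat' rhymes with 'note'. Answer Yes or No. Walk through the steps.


Rime (stressed vowel + following sounds) of 'boat': -oat = /oʊt/
Rime of 'note': -ote = /oʊt/
/oʊt/ and /oʊt/ are the same ending sound, so the words rhyme.

Yes


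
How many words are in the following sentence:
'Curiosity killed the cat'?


Split into words: Curiosity | killed | the | cat = 4 words.

4


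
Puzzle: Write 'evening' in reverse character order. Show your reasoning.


Reverse 'evening' character by character: 'gnineve'.

gnineve


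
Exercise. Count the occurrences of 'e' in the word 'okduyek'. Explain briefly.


Letter 'e' in 'okduyek': found at position(s) 6 = 1 occurrence(s).

1


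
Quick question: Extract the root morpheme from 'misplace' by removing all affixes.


Remove prefix 'mis' from 'misplace' to get root 'place'.

place


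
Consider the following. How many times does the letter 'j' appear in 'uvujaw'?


Letter 'j' in 'uvujaw': found at position(s) 4 = 1 occurrence(s).

1


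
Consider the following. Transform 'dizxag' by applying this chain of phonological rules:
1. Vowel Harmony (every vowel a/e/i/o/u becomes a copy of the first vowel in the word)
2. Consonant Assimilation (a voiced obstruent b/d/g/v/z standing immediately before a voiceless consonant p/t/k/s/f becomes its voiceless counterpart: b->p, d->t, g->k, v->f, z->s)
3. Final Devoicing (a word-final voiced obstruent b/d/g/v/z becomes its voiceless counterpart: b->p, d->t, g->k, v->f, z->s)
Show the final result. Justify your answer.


Starting form: 'dizxag'
Rule 1: Vowel Harmony: all vowels become 'i' (matching first vowel). 'dizxag' -> 'dizxig'
Rule 2: Consonant Assimilation: no voiced obstruent (b/d/g/v/z) stands immediately before a voiceless consonant (p/t/k/s/f). No change.
Rule 3: Final Devoicing: word-final voiced obstruent 'g' becomes voiceless 'k'. 'dizxig' -> 'dizxik'
Final form: 'dizxik'

dizxik


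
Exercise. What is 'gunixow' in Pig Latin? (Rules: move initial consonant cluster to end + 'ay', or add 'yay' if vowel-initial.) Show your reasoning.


'gunixow': move consonant cluster 'g' to end and add 'ay': 'unixowgay'.

unixowgay


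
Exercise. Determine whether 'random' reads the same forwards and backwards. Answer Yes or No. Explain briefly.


Forward: 'random'
Reversed: 'modnar'
They differ.

No


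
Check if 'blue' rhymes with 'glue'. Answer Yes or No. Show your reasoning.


Rime (stressed vowel + following sounds) of 'blue': -ue = /uː/
Rime of 'glue': -ue = /uː/
/uː/ and /uː/ are the same ending sound, so the words rhyme.

Yes


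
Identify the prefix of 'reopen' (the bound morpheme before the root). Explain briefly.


The word 'reopen' = 're' (prefix) + 'open' (root). The prefix is 're'.

re


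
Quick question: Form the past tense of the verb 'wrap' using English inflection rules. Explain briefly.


Apply rule: Double final consonant and add -ed. 'wrap' becomes 'wrapped'.

wrapped


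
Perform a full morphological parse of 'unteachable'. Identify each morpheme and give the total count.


Step 1: Identify prefix: 'un' (meaning: not/reverse)
Step 2: Identify root: 'teach'
Step 3: Identify suffix(es): 'able'
Decomposition: un- (prefix: not/reverse) + teach (root) + -able (suffix: capable of)
Total morphemes: 3

3 morphemes (un- (prefix: not/reverse) + teach (root) + -able (suffix: capable of))


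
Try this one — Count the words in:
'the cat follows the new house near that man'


Split into words: the | cat | follows | the | new | house | near | that | man = 9 words.

9


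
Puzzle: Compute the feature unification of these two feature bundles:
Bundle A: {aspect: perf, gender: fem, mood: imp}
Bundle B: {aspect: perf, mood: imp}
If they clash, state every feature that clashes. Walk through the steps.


Compare features:
aspect: A=perf vs B=perf -> unified: perf
gender: A=fem vs B=_ -> unified: fem
mood: A=imp vs B=imp -> unified: imp
No clashes found.

Unified: {aspect: perf, gender: fem, mood: imp}


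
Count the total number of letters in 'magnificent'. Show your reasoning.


Spell out 'magnificent' and number each letter: m(1), a(2), g(3), n(4), i(5), f(6), i(7), c(8), e(9), n(10), t(11). Total: 11 letters.

11


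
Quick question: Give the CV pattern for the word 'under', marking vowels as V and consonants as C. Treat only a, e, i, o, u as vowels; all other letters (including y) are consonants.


Letter mapping: u = V, n = C, d = C, e = V, r = C.

VCCVC


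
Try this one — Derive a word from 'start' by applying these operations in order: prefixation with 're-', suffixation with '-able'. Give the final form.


Step 1: Add prefix 're-' to 'start' = 'restart'
Step 2: Add suffix '-able' to 'restart' = 'restartable'

restartable


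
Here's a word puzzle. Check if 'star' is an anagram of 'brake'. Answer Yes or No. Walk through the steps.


Sorted letters of 'star': 'arst'
Sorted letters of 'brake': 'abekr'
They do not match.

No


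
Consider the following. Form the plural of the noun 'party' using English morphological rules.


Apply rule: Change -y to -ies (consonant + y). 'party' becomes 'parties'.

parties


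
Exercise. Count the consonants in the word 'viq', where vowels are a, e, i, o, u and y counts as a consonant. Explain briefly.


Consonants in 'viq': v, q = 2 consonants.

2


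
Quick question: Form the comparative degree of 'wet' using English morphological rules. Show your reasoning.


Apply comparative formation (double final consonant, add -er): 'wet' -> 'wetter'.

wetter


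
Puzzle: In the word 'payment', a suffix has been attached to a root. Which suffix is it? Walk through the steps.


The word 'payment' = 'pay' (root) + '-ment' (suffix). The suffix is '-ment'.

ment


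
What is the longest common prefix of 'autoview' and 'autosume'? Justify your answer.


Compare from the start: 4 characters match: 'auto'. Mismatch at position 5: 'v' vs 's'.

auto


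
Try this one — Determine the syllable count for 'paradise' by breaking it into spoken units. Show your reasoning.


Break 'paradise' into syllables: par-a-dise -> par | a | dise = 3 syllables

3 syllables


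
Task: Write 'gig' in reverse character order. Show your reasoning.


Reverse 'gig' character by character: 'gig'.

gig


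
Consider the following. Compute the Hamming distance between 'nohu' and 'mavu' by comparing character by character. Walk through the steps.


Alignment:
Position 1: 'n' vs 'm' = DIFFER
Position 2: 'o' vs 'a' = DIFFER
Position 3: 'h' vs 'v' = DIFFER
Position 4: 'u' vs 'u' = match
Total differences: 3

3


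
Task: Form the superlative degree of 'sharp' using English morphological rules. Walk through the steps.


Apply superlative formation (add -est): 'sharp' -> 'sharpest'.

sharpest


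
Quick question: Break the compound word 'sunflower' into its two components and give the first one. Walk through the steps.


Split 'sunflower' into 'sun' + 'flower'. The first part is 'sun'.

sun


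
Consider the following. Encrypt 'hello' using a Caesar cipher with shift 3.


Shift each letter by 3: h -> k, e -> h, l -> o, l -> o, o -> r. Result: 'khoor'.

khoor


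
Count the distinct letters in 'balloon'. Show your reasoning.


Unique letters in 'balloon': {a, b, l, n, o} = 5 distinct letters.

5


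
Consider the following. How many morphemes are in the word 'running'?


Decomposition: run (root) + -ing (suffix) = 2 morpheme(s)

2 morphemes


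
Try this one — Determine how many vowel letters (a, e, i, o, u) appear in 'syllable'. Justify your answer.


Vowels in 'syllable': a, e = 2 vowels.

2


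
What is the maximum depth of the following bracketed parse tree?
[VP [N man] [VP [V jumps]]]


Count bracket nesting levels:
'[' at pos 0: depth = 1
'[' at pos 4: depth = 2
'[' at pos 12: depth = 2
'[' at pos 16: depth = 3
Maximum depth reached: 3

3


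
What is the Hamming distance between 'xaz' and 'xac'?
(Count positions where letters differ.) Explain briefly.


Alignment:
Position 1: 'x' vs 'x' = match
Position 2: 'a' vs 'a' = match
Position 3: 'z' vs 'c' = DIFFER
Total differences: 1

1


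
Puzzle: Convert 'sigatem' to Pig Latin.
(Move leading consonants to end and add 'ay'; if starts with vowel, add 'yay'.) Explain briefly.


'sigatem': move consonant cluster 's' to end and add 'ay': 'igatemsay'.

igatemsay


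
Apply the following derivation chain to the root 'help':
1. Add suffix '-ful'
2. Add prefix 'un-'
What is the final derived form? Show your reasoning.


Step 1: Add suffix '-ful' to 'help' = 'helpful'
Step 2: Add prefix 'un-' to 'helpful' = 'unhelpful'

unhelpful


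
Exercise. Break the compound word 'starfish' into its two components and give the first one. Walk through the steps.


Split 'starfish' into 'star' + 'fish'. The first part is 'star'.

star


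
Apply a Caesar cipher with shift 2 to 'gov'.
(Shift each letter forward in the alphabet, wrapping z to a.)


Shift each letter by 2: g -> i, o -> q, v -> x. Result: 'iqx'.

iqx


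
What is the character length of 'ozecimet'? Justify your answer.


Spell out 'ozecimet' and number each letter: o(1), z(2), e(3), c(4), i(5), m(6), e(7), t(8). Total: 8 letters.

8


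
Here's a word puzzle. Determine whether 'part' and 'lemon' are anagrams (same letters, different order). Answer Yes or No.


Sorted letters of 'part': 'aprt'
Sorted letters of 'lemon': 'elmno'
They do not match.

No


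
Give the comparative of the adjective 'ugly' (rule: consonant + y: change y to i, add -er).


Apply comparative formation (consonant + y: change y to i, add -er): 'ugly' -> 'uglier'.

uglier


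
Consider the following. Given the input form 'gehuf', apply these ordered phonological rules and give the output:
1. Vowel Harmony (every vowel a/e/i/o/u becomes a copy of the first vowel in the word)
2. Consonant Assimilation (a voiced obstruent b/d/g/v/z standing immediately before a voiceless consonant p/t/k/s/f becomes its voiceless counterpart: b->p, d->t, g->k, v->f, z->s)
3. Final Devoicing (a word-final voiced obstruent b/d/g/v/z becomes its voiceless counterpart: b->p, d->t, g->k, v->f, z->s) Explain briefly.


Starting form: 'gehuf'
Rule 1: Vowel Harmony: all vowels become 'e' (matching first vowel). 'gehuf' -> 'gehef'
Rule 2: Consonant Assimilation: no voiced obstruent (b/d/g/v/z) stands immediately before a voiceless consonant (p/t/k/s/f). No change.
Rule 3: Final Devoicing: final consonant 'f' is not one of the voiced obstruents b/d/g/v/z. No change.
Final form: 'gehef'

gehef
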